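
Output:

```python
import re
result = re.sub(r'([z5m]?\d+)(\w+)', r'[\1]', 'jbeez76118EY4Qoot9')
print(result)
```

jbee[z76118]

Each match is replaced using the text its own group 1 captured.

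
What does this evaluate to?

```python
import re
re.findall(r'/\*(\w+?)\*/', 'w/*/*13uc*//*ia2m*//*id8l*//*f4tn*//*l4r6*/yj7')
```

['13uc', 'ia2m', 'id8l', 'f4tn', 'l4r6']

Matches: at [3:11] match '/*13uc*/', group 1 = '13uc'; at [11:19] match '/*ia2m*/', group 1 = 'ia2m'; at [19:27] match '/*id8l*/', group 1 = 'id8l'; at [27:35] match '/*f4tn*/', group 1 = 'f4tn'; at [35:43] match '/*l4r6*/', group 1 = 'l4r6'.
One capturing group, so `findall` returns just the captured substring from each match — 5 in all.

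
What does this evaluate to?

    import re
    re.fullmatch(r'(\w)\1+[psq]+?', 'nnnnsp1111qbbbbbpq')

None

`re.fullmatch` is like wrapping the pattern in `^…$` (in single-line mode).
Here there's no way to consume every character, so the call returns None.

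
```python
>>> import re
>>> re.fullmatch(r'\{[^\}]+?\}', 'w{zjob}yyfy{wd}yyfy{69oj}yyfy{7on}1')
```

None

For `fullmatch`, every character of the input must be accounted for by the pattern.
Here there's no way to consume every character, so the call returns None.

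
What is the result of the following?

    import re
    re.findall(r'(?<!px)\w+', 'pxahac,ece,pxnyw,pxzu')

['pxahac', 'ece', 'pxnyw', 'pxzu']

The negative lookaround is zero-width — it rules out positions where the adjacent text would match, without consuming anything.
`findall` yields the raw match text (4 of them) because the pattern has no groups.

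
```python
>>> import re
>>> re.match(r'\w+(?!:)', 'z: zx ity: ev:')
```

None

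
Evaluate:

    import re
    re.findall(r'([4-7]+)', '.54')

This matches one or more of a character in [4-7] (captured).
Walking the string: at [1:3] match '54', group 1 = '54'.
One capturing group, so `findall` returns just the captured substring from the one match — 1 in all.

['54']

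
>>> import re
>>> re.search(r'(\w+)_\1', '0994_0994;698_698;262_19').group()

A backreference is literal: `\1` must see the identical characters the first group matched.
The match spans [0:9] → '0994_0994'.

'0994_0994'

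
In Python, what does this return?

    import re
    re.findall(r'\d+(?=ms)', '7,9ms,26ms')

['9', '26']

The positive lookaround only admits positions where the adjacent text matches; those characters stay outside the span.
Matches: at [2:3] → '9'; at [6:8] → '26'.
No capturing groups, so `findall` returns the 2 full match strings.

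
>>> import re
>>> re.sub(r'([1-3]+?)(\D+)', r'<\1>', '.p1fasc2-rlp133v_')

'.p<1><2><133>'

This matches one or more of a character in [1-3] (lazy) (captured); then one or more of a non-digit (captured).
Matches: at [2:7] → '1fasc'; at [7:12] → '2-rlp'; at [12:17] → '133v_'.
`\1` in the replacement pulls in group 1's text for each match.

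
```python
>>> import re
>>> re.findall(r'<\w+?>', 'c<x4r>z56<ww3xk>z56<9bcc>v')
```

['<x4r>', '<ww3xk>', '<9bcc>']

With no groups in the pattern, `findall` gives back each whole match — 3 here.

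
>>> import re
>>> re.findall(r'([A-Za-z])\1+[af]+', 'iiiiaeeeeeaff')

`\1` has to match the exact text group 1 already captured.
With a single group, `findall` returns only what that group captured — 2 items.

['i', 'e']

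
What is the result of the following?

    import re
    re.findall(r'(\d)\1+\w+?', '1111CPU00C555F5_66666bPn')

A backreference is literal: `\1` must see the identical characters the first group matched.
Matches: at [0:5] match '1111C', group 1 = '1'; at [7:10] match '00C', group 1 = '0'; at [10:14] match '555F', group 1 = '5'; at [16:22] match '66666b', group 1 = '6'.
With a single group, `findall` returns only what that group captured — 4 items.

['1', '0', '5', '6']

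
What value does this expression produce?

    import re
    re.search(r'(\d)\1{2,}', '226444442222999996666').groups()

The match spans [3:8] → '44444'.
Captured: group 1 = '4'.

('4',)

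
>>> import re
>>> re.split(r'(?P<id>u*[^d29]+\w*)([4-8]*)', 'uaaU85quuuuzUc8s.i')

['', 'uaaU85quuuuzUc8s.i', '', '']

With a capturing group present, the delimiter's captured portion is kept in the result list.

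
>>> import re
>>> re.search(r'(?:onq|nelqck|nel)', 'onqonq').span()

The match spans [0:3] → 'onq'.

(0, 3)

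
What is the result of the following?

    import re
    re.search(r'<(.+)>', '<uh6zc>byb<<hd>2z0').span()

(0, 15)

`search` walks the string left to right and returns the first match it finds.
The match spans [0:15] → '<uh6zc>byb<<hd>'.
Captured: group 1 = 'uh6zc>byb<<hd'.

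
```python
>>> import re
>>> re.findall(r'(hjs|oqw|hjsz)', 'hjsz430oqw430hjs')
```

Branches in `(...|...)` are attempted left-to-right; the first branch that allows the whole pattern to succeed is taken.
Scanning left to right: at [0:3] match 'hjs', group 1 = 'hjs'; at [7:10] match 'oqw', group 1 = 'oqw'; at [13:16] match 'hjs', group 1 = 'hjs'.
`findall` collects group 1 from each match (3 total).

['hjs', 'oqw', 'hjs']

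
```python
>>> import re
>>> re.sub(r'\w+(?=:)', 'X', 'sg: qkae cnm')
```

'X: qkae cnm'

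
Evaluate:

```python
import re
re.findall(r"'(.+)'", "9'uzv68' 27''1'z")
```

With a single group, `findall` returns only what that group captured — 1 item.

["uzv68' 27''1"]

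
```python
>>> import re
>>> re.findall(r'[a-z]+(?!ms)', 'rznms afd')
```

The negative lookaround is zero-width — it rules out positions where the adjacent text would match, without consuming anything.
Matches: at [0:5] → 'rznms'; at [6:9] → 'afd'.
Since nothing is captured, `findall` lists the 2 matched substrings directly.

['rznms', 'afd']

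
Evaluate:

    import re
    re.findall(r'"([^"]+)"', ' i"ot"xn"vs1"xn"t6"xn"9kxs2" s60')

['ot', 'vs1', 't6', '9kxs2']

With a single group, `findall` returns only what that group captured — 4 items.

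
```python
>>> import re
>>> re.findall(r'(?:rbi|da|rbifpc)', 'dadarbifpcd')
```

['da', 'da', 'rbi']

`|` is ordered: at each position the engine commits to the first alternative that works.
With no groups in the pattern, `findall` gives back each whole match — 3 here.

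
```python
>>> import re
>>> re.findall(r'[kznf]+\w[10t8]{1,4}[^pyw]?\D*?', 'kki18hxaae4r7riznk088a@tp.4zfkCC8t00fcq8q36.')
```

['kki18h', 'znk088a']

The `?` after the quantifier makes it lazy — it takes as little as possible before letting the rest of the pattern try.
Since nothing is captured, `findall` lists the 2 matched substrings directly.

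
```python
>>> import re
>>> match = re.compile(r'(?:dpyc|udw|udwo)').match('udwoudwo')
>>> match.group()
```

'udw'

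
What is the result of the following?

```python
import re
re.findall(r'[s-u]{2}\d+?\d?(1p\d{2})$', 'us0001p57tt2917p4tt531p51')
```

The pattern matches exactly 2 of a character in [s-u], then one or more of a digit (lazy), then optionally a digit; then the literal '1p', then exactly 2 of a digit (captured); then anchored at the end.
`findall` collects group 1 from the one match (1 total).

['1p51']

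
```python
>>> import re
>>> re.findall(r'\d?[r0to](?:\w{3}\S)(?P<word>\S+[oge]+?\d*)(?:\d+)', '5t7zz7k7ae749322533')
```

['k7ae74932253']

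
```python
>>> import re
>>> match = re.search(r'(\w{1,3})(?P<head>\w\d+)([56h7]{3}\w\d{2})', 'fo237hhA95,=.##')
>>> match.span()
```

(0, 10)

This matches 1 to 3 of a word character (captured); then a word character, then one or more of a digit (captured as 'head'); then exactly 3 of one of [56h7], then a word character, then exactly 2 of a digit (captured).
`re.search` scans for the first position where the pattern succeeds.
The match spans [0:10] → 'fo237hhA95'.
Captured: group 1 = 'fo', group 2 = '23', group 3 = '7hhA95'.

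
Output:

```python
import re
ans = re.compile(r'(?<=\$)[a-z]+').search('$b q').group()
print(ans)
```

The `(?=…)`/`(?<=…)` assertion just peeks at neighbouring text; it doesn't advance the match position.
`re.search` tries every starting position until one works.
The match spans [1:2] → 'b'.

b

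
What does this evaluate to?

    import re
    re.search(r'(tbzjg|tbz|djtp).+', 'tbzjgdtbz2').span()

(0, 10)

`search` walks the string left to right and returns the first match it finds.
The match spans [0:10] → 'tbzjgdtbz2'.
Captured: group 1 = 'tbzjg'.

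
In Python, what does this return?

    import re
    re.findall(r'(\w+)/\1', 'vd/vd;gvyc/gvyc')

After group 1 captures some text, `\1` only succeeds where that same text appears again.
With a single group, `findall` returns only what that group captured — 2 items.

['vd', 'gvyc']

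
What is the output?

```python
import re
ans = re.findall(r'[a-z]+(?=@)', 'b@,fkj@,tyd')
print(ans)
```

The lookaround is zero-width — it requires the adjacent text to match without consuming it, so the asserted text isn't part of the match.
Matches: at [0:1] → 'b'; at [3:6] → 'fkj'.
With no groups in the pattern, `findall` gives back each whole match — 2 here.

['b', 'fkj']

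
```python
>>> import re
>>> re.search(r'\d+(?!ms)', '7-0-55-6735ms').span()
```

(0, 1)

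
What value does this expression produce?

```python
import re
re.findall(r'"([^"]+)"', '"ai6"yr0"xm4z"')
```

['ai6', 'xm4z']

Walking the string: at [0:5] match '"ai6"', group 1 = 'ai6'; at [8:14] match '"xm4z"', group 1 = 'xm4z'.
Because there's exactly one group, `findall` drops the full match and keeps group 1 from each hit.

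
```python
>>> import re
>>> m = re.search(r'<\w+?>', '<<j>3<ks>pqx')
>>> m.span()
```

Unlike `match`, `search` isn't anchored — it looks for the pattern anywhere in the string.
The match spans [1:4] → '<j>'.

(1, 4)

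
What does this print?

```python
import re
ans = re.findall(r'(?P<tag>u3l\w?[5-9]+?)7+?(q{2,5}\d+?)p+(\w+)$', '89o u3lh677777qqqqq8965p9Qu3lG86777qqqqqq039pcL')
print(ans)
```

[('u3lh6', 'qqqqq8965', '9Qu3lG86777qqqqqq039pcL')]

The pattern matches the literal 'u3l', then optionally a word character, then one or more of a character in [5-9] (lazy) (captured as 'tag'); then one or more of a literal '7' (lazy); then 2 to 5 of the literal 'q', then one or more of a digit (lazy) (captured); then one or more of a literal 'p'; then one or more of a word character (captured); then anchored at the end.
A `+?`/`*?`/`{m,n}?` starts at its minimum and grows only as far as needed for what follows to match.
Scanning left to right: at [4:47] match 'u3lh677777qqqqq8965p9Qu3lG86777qqqqqq039pcL', groups = ('u3lh6', 'qqqqq8965', '9Qu3lG86777qqqqqq039pcL').
`findall` packs the 3 group values into a tuple for every match.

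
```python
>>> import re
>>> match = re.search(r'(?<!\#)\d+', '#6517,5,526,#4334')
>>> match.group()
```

'517'

A negative assertion filters positions out without eating any characters.
The match spans [2:5] → '517'.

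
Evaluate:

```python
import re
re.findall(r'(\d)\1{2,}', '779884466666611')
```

['6']

The backreference `\1` re-matches whatever the first group consumed, character for character.
Because there's exactly one group, `findall` drops the full match and keeps group 1 from the one hit.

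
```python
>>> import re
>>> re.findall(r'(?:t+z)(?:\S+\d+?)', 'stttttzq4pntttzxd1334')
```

`findall` yields the raw match text (1 of them) because the pattern has no groups.

['tttttzq4pntttzxd1334']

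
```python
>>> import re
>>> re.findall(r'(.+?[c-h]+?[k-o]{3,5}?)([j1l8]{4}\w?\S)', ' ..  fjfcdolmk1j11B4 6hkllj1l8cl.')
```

[(' ..  fjfcdolmk', '1j11B4'), (' 6hkll', 'j1l8cl')]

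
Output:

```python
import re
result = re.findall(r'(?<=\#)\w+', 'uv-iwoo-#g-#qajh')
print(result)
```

Because the assertion is zero-width, the text it checks is not consumed and won't appear in the result.
Since nothing is captured, `findall` lists the 2 matched substrings directly.

['g', 'qajh']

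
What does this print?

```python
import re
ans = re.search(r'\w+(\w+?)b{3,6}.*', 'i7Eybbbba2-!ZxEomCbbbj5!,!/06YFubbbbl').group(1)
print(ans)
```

This matches one or more of a word character; then one or more of a word character (lazy) (captured); then 3 to 6 of the literal 'b', then zero or more of any character.
`search` walks the string left to right and returns the first match it finds.
The match spans [0:37] → 'i7Eybbbba2-!ZxEomCbbbj5!,!/06YFubbbbl'.
Captured: group 1 = 'b'.

b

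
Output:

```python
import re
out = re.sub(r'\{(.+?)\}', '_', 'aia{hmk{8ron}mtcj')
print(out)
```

`sub` substitutes '_' at each match site.

aia_mtcj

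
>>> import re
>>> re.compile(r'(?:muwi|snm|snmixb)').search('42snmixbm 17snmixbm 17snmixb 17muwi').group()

Alternation tries branches left to right and keeps the first one that lets the overall match succeed at that position.
The match spans [2:5] → 'snm'.

'snm'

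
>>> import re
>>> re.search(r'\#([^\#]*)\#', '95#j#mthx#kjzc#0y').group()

'#j#'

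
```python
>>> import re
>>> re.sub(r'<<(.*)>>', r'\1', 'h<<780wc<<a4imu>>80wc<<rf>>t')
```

'h780wc<<a4imu>>80wc<<rft'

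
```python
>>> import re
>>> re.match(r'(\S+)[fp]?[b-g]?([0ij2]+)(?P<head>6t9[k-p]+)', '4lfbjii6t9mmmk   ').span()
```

(0, 14)

The pattern matches one or more of a non-whitespace character (captured); then optionally one of [fp], then optionally a character in [b-g]; then one or more of one of [0ij2] (captured); then the literal '6t9', then one or more of a character in [k-p] (captured as 'head').
With `match`, the pattern is implicitly anchored at the beginning.
The match spans [0:14] → '4lfbjii6t9mmmk'.
Captured: group 1 = '4lfbji', group 2 = 'i', group 3 = '6t9mmmk'.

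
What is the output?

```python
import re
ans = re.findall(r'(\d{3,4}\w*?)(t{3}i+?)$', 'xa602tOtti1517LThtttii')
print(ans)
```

Pattern: 3 to 4 of a digit, then zero or more of a word character (lazy) (captured); then exactly 3 of a literal 't', then one or more of the literal 'i' (lazy) (captured); then anchored at the end.
Multiple groups make `findall` return tuples — one 2-tuple for the one match.

[('602tOtti1517LTh', 'tttii')]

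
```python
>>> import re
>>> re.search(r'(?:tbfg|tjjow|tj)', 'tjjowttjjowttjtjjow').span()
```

The regex engine tests alternatives in the order written; an earlier branch that matches wins even if a later one would match more.
Unlike `match`, `search` isn't anchored — it looks for the pattern anywhere in the string.
The match spans [0:5] → 'tjjow'.

(0, 5)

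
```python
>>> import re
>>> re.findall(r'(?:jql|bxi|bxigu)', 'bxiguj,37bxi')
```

`|` is ordered: at each position the engine commits to the first alternative that works.
Matches: at [0:3] → 'bxi'; at [9:12] → 'bxi'.
With no groups in the pattern, `findall` gives back each whole match — 2 here.

['bxi', 'bxi']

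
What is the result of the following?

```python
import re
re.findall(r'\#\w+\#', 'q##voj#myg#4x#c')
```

['#voj#', '#4x#']

Matches: at [2:7] → '#voj#'; at [10:14] → '#4x#'.
Since nothing is captured, `findall` lists the 2 matched substrings directly.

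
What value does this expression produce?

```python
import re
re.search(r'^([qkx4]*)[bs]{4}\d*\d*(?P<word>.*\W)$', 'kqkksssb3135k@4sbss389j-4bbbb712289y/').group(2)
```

'k@4sbss389j-4bbbb712289y/'

This matches anchored at the start of the string; then zero or more of one of [qkx4] (captured); then exactly 4 of one of [bs], then zero or more of a digit, then zero or more of a digit; then zero or more of any character, then a non-word character (captured as 'word'); then anchored at the end.
`re.search` scans for the first position where the pattern succeeds.
The match spans [0:37] → 'kqkksssb3135k@4sbss389j-4bbbb712289y/'.
Captured: group 1 = 'kqkk', group 2 = 'k@4sbss389j-4bbbb712289y/'.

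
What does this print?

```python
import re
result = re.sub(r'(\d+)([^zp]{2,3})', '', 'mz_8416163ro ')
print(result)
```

mz_

Pattern: one or more of a digit (captured); then 2 to 3 of any character except [zp] (captured).
Matches: at [3:13] → '8416163ro '.
Every occurrence is swapped for ''.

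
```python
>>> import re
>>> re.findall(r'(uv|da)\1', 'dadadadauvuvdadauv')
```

['da', 'da', 'uv', 'da']

A backreference is literal: `\1` must see the identical characters the first group matched.
With a single group, `findall` returns only what that group captured — 4 items.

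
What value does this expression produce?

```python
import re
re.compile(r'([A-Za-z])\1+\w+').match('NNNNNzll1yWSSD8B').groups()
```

('N',)

The match spans [0:16] → 'NNNNNzll1yWSSD8B'.
Captured: group 1 = 'N'.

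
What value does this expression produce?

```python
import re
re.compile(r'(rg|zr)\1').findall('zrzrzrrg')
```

The backreference `\1` re-matches whatever the first group consumed, character for character.
Walking the string: at [0:4] match 'zrzr', group 1 = 'zr'.
Because there's exactly one group, `findall` drops the full match and keeps group 1 from the one hit.

['zr']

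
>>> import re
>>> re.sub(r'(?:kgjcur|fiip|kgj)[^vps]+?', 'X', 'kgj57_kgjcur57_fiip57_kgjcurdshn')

`|` is ordered: at each position the engine commits to the first alternative that works.
`sub` substitutes 'X' at each match site.

'X7_X7_X7_Xshn'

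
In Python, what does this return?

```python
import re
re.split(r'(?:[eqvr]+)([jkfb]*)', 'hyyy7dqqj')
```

['hyyy7d', 'j', '']

The pattern matches one or more of one of [eqvr] (non-capturing group); then zero or more of one of [jkfb] (captured).
Matches to split on: at [6:9] → 'qqj'.
Because the pattern has a capturing group, `split` also inserts each captured text between the pieces.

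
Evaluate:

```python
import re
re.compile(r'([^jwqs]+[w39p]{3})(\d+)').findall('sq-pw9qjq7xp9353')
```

The pattern matches one or more of any character except [jwqs], then exactly 3 of one of [w39p] (captured); then one or more of a digit (captured).
Scanning left to right: at [9:16] match '7xp9353', groups = ('7xp93', '53').
With 2 capturing groups, `findall` returns a 2-tuple per match.

[('7xp93', '53')]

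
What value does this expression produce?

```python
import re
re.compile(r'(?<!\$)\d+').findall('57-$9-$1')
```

['57']

A negative assertion filters positions out without eating any characters.
`findall` yields the raw match text (1 of them) because the pattern has no groups.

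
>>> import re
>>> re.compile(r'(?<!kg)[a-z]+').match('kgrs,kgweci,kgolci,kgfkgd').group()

'kgrs'

With `match`, the pattern is implicitly anchored at the beginning.
The match spans [0:4] → 'kgrs'.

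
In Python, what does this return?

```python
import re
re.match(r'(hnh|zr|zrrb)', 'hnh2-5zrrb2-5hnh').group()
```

'hnh'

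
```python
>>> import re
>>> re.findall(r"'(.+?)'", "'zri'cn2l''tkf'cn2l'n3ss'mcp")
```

['zri', "'tkf", 'n3ss']

Lazy quantifiers expand one character at a time until the remainder of the pattern can match.
Scanning left to right: at [0:5] match "'zri'", group 1 = 'zri'; at [9:15] match "''tkf'", group 1 = "'tkf"; at [19:25] match "'n3ss'", group 1 = 'n3ss'.
`findall` collects group 1 from each match (3 total).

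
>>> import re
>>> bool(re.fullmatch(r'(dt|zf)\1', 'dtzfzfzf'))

False

`re.fullmatch` requires the pattern to consume the entire string.
Here there's no way to consume every character, so the call returns None, and `bool(None)` is False.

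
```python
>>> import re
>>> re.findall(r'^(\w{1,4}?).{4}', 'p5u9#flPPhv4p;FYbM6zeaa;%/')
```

A `+?`/`*?`/`{m,n}?` starts at its minimum and grows only as far as needed for what follows to match.
One capturing group, so `findall` returns just the captured substring from the one match — 1 in all.

['p']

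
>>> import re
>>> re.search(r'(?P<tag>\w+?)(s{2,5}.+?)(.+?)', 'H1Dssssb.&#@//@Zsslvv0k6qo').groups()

('H1D', 'ssssb', '.')

The pattern matches one or more of a word character (lazy) (captured as 'tag'); then 2 to 5 of a literal 's', then one or more of any character (lazy) (captured); then one or more of any character (lazy) (captured).
Lazy quantifiers expand one character at a time until the remainder of the pattern can match.
`re.search` tries every starting position until one works.
The match spans [0:9] → 'H1Dssssb.'.
Captured: group 1 = 'H1D', group 2 = 'ssssb', group 3 = '.'.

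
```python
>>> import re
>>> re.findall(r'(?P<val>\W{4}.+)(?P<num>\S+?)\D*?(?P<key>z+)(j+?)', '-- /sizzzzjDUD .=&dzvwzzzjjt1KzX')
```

[('-- /sizzzzjDUD .=&dzvwz', 'z', 'z', 'j')]

Pattern: exactly 4 of a non-word character, then one or more of any character (captured as 'val'); then one or more of a non-whitespace character (lazy) (captured as 'num'); then zero or more of a non-digit (lazy); then one or more of a literal 'z' (captured as 'key'); then one or more of a literal 'j' (lazy) (captured).
The `?` after the quantifier makes it lazy — it takes as little as possible before letting the rest of the pattern try.
Matches: at [0:26] match '-- /sizzzzjDUD .=&dzvwzzzj', groups = ('-- /sizzzzjDUD .=&dzvwz', 'z', 'z', 'j').
`findall` packs the 4 group values into a tuple for every match.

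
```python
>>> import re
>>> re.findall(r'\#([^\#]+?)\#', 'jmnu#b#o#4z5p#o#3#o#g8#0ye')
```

['b', '4z5p', '3', 'g8']

Walking the string: at [4:7] match '#b#', group 1 = 'b'; at [8:14] match '#4z5p#', group 1 = '4z5p'; at [15:18] match '#3#', group 1 = '3'; at [19:23] match '#g8#', group 1 = 'g8'.
One capturing group, so `findall` returns just the captured substring from each match — 4 in all.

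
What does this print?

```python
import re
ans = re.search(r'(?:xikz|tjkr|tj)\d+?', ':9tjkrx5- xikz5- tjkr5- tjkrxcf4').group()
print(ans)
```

xikz5

`re.search` tries every starting position until one works.
The match spans [10:15] → 'xikz5'.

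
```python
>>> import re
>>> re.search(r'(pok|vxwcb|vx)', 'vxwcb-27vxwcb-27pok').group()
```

'vxwcb'

`|` is ordered: at each position the engine commits to the first alternative that works.
`re.search` scans for the first position where the pattern succeeds.
The match spans [0:5] → 'vxwcb'.
Captured: group 1 = 'vxwcb'.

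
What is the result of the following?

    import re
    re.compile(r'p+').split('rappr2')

This matches one or more of a literal 'p'.
Matches to split on: at [2:4] → 'pp'.
`split` removes every match and returns the 2 fragments in between.

['ra', 'r2']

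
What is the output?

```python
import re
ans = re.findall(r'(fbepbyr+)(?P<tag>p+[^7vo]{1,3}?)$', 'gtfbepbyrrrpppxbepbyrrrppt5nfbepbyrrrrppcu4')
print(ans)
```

[('fbepbyrrrr', 'ppcu4')]

The pattern matches the literal 'fbe', then the literal 'pby', then one or more of the literal 'r' (captured); then one or more of the literal 'p', then 1 to 3 of any character except [7vo] (lazy) (captured as 'tag'); then anchored at the end.
Matches: at [28:43] match 'fbepbyrrrrppcu4', groups = ('fbepbyrrrr', 'ppcu4').
2 groups means the one result is a tuple of 2 captured strings — 1 here.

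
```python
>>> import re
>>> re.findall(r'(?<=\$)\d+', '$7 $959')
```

Lookahead/lookbehind check context without consuming it, so the matched span excludes the asserted characters.
No capturing groups, so `findall` returns the 2 full match strings.

['7', '959']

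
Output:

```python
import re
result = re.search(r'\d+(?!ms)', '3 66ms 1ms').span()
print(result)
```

`(?!…)`/`(?<!…)` only lets a position through if the neighbouring text does NOT match; no characters are consumed.
The match spans [0:1] → '3'.

(0, 1)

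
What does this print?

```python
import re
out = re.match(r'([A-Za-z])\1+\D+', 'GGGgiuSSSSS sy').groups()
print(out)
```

After group 1 captures some text, `\1` only succeeds where that same text appears again.
`match` is anchored at position 0; if the pattern doesn't fit there, it returns None.
The match spans [0:14] → 'GGGgiuSSSSS sy'.
Captured: group 1 = 'G'.

('G',)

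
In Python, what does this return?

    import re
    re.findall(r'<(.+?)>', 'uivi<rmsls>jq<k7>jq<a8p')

With the lazy modifier that quantifier settles for the fewest repetitions that let the rest of the pattern succeed (the atoms after it are unaffected and can still be greedy).
Walking the string: at [4:11] match '<rmsls>', group 1 = 'rmsls'; at [13:17] match '<k7>', group 1 = 'k7'.
`findall` collects group 1 from each match (2 total).

['rmsls', 'k7']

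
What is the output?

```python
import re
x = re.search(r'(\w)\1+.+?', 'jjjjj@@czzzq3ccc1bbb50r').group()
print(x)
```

After group 1 captures some text, `\1` only succeeds where that same text appears again.
`re.search` scans for the first position where the pattern succeeds.
The match spans [0:6] → 'jjjjj@'.
Captured: group 1 = 'j'.

jjjjj@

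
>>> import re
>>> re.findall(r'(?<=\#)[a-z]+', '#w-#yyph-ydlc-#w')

['w', 'yyph', 'w']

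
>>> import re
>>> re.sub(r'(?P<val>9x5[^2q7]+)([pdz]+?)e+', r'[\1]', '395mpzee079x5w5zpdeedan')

'395mpzee07[9x5w5zp]dan'

Each match is replaced using the text its own group 1 captured.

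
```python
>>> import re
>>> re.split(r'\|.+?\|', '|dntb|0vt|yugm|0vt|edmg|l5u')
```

['', '0vt', '0vt', 'l5u']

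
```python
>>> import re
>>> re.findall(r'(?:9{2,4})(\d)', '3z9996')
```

['6']

The pattern matches 2 to 4 of a literal '9' (non-capturing group); then a digit (captured).
Walking the string: at [2:6] match '9996', group 1 = '6'.
`findall` collects group 1 from the one match (1 total).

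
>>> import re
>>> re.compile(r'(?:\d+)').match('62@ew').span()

(0, 2)

This matches one or more of a digit (non-capturing group).
With `match`, the pattern is implicitly anchored at the beginning.
The match spans [0:2] → '62'.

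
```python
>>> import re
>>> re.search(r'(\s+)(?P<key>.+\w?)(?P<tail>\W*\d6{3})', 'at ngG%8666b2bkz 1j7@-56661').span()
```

Pattern: one or more of whitespace (captured); then one or more of any character, then optionally a word character (captured as 'key'); then zero or more of a non-word character, then a digit, then exactly 3 of the literal '6' (captured as 'tail').
`search` walks the string left to right and returns the first match it finds.
The match spans [2:26] → ' ngG%8666b2bkz 1j7@-5666'.
Captured: group 1 = ' ', group 2 = 'ngG%8666b2bkz 1j7@-', group 3 = '5666'.

(2, 26)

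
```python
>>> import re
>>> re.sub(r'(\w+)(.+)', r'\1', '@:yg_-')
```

'@:yg_'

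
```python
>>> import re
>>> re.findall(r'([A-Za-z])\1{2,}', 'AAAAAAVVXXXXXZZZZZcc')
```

['A', 'X', 'Z']

The backreference `\1` re-matches whatever the first group consumed, character for character.
One capturing group, so `findall` returns just the captured substring from each match — 3 in all.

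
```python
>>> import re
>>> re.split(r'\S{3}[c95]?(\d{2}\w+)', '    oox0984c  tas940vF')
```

['    ', '0984c', '  ', '40vF', '']

Because the pattern has a capturing group, `split` also inserts each captured text between the pieces.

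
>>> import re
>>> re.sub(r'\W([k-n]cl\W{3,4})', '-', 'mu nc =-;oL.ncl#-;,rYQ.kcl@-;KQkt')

'mu nc =-;oL-rYQ-KQkt'

Each match is replaced by '-'.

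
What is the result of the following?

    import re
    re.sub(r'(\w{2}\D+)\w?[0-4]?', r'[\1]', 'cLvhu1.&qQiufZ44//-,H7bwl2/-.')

The pattern matches exactly 2 of a word character, then one or more of a non-digit (captured); then optionally a word character, then optionally a character in [0-4].
Matches: at [0:6] → 'cLvhu1'; at [8:16] → 'qQiufZ44'; at [20:26] → 'H7bwl2'.
The replacement refers to a captured group, so each match is rewritten using its own captured text.

'[cLvhu].&[qQiufZ]//-,[H7bwl]/-.'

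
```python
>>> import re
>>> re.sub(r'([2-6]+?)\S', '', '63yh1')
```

'yh1'

This matches one or more of a character in [2-6] (lazy) (captured); then a non-whitespace character.
Matches: at [0:2] → '63'.
Every occurrence is swapped for ''.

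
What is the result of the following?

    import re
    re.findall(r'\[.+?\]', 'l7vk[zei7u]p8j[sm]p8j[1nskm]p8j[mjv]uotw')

Lazy quantifiers expand one character at a time until the remainder of the pattern can match.
`findall` yields the raw match text (4 of them) because the pattern has no groups.

['[zei7u]', '[sm]', '[1nskm]', '[mjv]']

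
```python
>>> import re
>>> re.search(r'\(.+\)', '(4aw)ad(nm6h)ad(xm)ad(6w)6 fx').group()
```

The match spans [0:25] → '(4aw)ad(nm6h)ad(xm)ad(6w)'.

'(4aw)ad(nm6h)ad(xm)ad(6w)'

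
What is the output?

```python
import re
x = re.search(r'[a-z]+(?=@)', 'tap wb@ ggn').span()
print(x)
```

(4, 6)

Lookahead/lookbehind check context without consuming it, so the matched span excludes the asserted characters.
The match spans [4:6] → 'wb'.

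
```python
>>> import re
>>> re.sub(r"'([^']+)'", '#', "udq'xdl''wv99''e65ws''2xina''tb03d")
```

`sub` substitutes '#' at each match site.

"udq####'tb03d"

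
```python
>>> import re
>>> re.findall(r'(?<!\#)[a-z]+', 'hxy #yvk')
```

['hxy', 'vk']

Because the assertion is negative and zero-width, positions next to the forbidden text are skipped.
Since nothing is captured, `findall` lists the 2 matched substrings directly.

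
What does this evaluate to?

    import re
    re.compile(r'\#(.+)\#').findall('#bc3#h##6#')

Walking the string: at [0:10] match '#bc3#h##6#', group 1 = 'bc3#h##6'.
Because there's exactly one group, `findall` drops the full match and keeps group 1 from the one hit.

['bc3#h##6']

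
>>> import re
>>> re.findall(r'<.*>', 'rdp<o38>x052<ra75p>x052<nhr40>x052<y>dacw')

['<o38>x052<ra75p>x052<nhr40>x052<y>']

Walking the string: at [3:37] → '<o38>x052<ra75p>x052<nhr40>x052<y>'.
Since nothing is captured, `findall` lists the 1 matched substring directly.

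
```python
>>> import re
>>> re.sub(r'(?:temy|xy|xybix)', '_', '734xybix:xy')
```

'734_bix:_'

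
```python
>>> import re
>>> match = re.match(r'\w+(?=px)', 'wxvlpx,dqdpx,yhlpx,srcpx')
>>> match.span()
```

The lookaround is zero-width — it requires the adjacent text to match without consuming it, so the asserted text isn't part of the match.
With `match`, the pattern is implicitly anchored at the beginning.
The match spans [0:4] → 'wxvl'.

(0, 4)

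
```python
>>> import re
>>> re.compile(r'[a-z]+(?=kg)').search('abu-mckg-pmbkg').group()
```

'mc'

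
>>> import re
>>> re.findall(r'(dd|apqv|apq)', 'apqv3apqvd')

Alternation isn't longest-match — the leftmost alternative that fits at this position is chosen.
Scanning left to right: at [0:4] match 'apqv', group 1 = 'apqv'; at [5:9] match 'apqv', group 1 = 'apqv'.
`findall` collects group 1 from each match (2 total).

['apqv', 'apqv']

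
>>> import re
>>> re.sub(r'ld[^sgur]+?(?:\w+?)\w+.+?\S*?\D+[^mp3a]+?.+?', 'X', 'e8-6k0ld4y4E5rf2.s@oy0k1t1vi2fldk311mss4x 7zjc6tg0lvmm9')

Every occurrence is swapped for 'X'.

'e8-6k0X1t1vi2fXg0lvmm9'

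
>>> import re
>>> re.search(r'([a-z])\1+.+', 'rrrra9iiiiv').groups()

`\1` is not a pattern — it's the concrete string captured by group 1, re-applied verbatim.
`re.search` tries every starting position until one works.
The match spans [0:11] → 'rrrra9iiiiv'.
Captured: group 1 = 'r'.

('r',)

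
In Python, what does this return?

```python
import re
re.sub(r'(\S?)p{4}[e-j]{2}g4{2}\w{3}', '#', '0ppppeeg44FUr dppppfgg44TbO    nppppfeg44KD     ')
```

The pattern matches optionally a non-whitespace character (captured); then exactly 4 of a literal 'p', then exactly 2 of a character in [e-j]; then a literal 'g', then exactly 2 of a literal '4', then exactly 3 of a word character.
Matches: at [0:13] → '0ppppeeg44FUr'; at [14:27] → 'dppppfgg44TbO'.
Each match is replaced by '#'.

'# #    nppppfeg44KD     '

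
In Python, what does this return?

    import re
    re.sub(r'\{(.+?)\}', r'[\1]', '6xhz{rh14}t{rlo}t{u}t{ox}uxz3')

'6xhz[rh14]t[rlo]t[u]t[ox]uxz3'

Matches: at [4:10] → '{rh14}'; at [11:16] → '{rlo}'; at [17:20] → '{u}'; at [21:25] → '{ox}'.
`\1` in the replacement pulls in group 1's text for each match.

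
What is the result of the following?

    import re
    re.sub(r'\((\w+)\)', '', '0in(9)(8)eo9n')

Matches: at [3:6] → '(9)'; at [6:9] → '(8)'.
Every occurrence is swapped for ''.

'0ineo9n'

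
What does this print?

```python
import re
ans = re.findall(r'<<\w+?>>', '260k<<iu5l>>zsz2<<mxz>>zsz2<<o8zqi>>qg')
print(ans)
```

['<<iu5l>>', '<<mxz>>', '<<o8zqi>>']

Walking the string: at [4:12] → '<<iu5l>>'; at [16:23] → '<<mxz>>'; at [27:36] → '<<o8zqi>>'.
With no groups in the pattern, `findall` gives back each whole match — 3 here.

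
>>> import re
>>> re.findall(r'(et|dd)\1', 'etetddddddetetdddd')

['et', 'dd', 'et', 'dd']

After group 1 captures some text, `\1` only succeeds where that same text appears again.
Because there's exactly one group, `findall` drops the full match and keeps group 1 from each hit.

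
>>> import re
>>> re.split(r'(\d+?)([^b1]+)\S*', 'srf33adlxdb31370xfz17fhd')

['srf', '3', '3adlxd', '']

Pattern: one or more of a digit (lazy) (captured); then one or more of any character except [b1] (captured); then zero or more of a non-whitespace character.
Lazy quantifiers expand one character at a time until the remainder of the pattern can match.
Matches to split on: at [3:24] → '33adlxdb31370xfz17fhd'.
`re.split` interleaves the captured-group text with the surrounding fragments.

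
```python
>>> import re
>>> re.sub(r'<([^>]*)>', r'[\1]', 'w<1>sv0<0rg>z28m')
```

Matches: at [1:4] → '<1>'; at [7:12] → '<0rg>'.
The replacement refers to a captured group, so each match is rewritten using its own captured text.

'w[1]sv0[0rg]z28m'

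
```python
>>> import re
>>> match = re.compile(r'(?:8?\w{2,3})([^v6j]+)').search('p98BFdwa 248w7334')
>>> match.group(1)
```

'BFdwa 248w7334'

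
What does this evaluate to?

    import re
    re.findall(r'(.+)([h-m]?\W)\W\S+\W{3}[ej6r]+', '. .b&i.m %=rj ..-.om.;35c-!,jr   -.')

This matches one or more of any character (captured); then optionally a character in [h-m], then a non-word character (captured); then a non-word character, then one or more of a non-whitespace character, then exactly 3 of a non-word character; then one or more of one of [ej6r].
Matches: at [0:30] match '. .b&i.m %=rj ..-.om.;35c-!,jr', groups = ('. .b&i.m %=rj ..-.om', '.').
With 2 capturing groups, `findall` returns a 2-tuple per match.

[('. .b&i.m %=rj ..-.om', '.')]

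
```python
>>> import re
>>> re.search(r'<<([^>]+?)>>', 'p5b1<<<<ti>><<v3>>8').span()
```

The match spans [4:12] → '<<<<ti>>'.

(4, 12)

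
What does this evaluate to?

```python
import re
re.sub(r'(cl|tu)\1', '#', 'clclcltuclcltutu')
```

'#cltu##'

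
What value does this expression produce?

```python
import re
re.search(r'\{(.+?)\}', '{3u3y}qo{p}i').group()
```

The match spans [0:6] → '{3u3y}'.

'{3u3y}'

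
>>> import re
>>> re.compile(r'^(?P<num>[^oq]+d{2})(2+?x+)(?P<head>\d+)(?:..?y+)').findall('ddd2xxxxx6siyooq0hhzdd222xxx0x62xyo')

[('ddd', '2xxxxx', '6')]

Pattern: anchored at the start of the string; then one or more of any character except [oq], then exactly 2 of the literal 'd' (captured as 'num'); then one or more of the literal '2' (lazy), then one or more of a literal 'x' (captured); then one or more of a digit (captured as 'head'); then any character, then optionally any character, then one or more of a literal 'y' (non-capturing group).
Scanning left to right: at [0:13] match 'ddd2xxxxx6siy', groups = ('ddd', '2xxxxx', '6').
Multiple groups make `findall` return tuples — one 3-tuple for the one match.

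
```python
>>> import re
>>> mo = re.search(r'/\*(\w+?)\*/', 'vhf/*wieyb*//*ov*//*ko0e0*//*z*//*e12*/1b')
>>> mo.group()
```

'/*wieyb*/'

`re.search` tries every starting position until one works.
The match spans [3:12] → '/*wieyb*/'.
Captured: group 1 = 'wieyb'.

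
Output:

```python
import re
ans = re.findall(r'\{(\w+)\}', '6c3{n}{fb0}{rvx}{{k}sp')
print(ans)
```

['n', 'fb0', 'rvx', 'k']

Walking the string: at [3:6] match '{n}', group 1 = 'n'; at [6:11] match '{fb0}', group 1 = 'fb0'; at [11:16] match '{rvx}', group 1 = 'rvx'; at [17:20] match '{k}', group 1 = 'k'.
With a single group, `findall` returns only what that group captured — 4 items.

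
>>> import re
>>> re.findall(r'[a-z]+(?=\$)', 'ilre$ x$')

The `(?=…)`/`(?<=…)` assertion just peeks at neighbouring text; it doesn't advance the match position.
Walking the string: at [0:4] → 'ilre'; at [6:7] → 'x'.
No capturing groups, so `findall` returns the 2 full match strings.

['ilre', 'x']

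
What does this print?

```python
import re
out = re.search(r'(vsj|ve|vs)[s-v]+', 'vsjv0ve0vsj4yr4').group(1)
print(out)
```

The match spans [0:4] → 'vsjv'.
Captured: group 1 = 'vsj'.

vsj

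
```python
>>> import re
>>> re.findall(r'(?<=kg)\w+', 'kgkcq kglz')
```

The `(?=…)`/`(?<=…)` assertion just peeks at neighbouring text; it doesn't advance the match position.
Walking the string: at [2:5] → 'kcq'; at [8:10] → 'lz'.
No capturing groups, so `findall` returns the 2 full match strings.

['kcq', 'lz']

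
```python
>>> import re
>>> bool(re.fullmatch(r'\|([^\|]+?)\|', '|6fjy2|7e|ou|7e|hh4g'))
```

For `fullmatch`, every character of the input must be accounted for by the pattern.
Here the string isn't matched end-to-end, so the call returns None, and `bool(None)` is False.

False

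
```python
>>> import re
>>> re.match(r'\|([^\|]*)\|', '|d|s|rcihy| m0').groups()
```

('d',)

The match spans [0:3] → '|d|'.
Captured: group 1 = 'd'.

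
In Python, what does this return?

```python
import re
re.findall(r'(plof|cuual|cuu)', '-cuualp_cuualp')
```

Branches in `(...|...)` are attempted left-to-right; the first branch that allows the whole pattern to succeed is taken.
Scanning left to right: at [1:6] match 'cuual', group 1 = 'cuual'; at [8:13] match 'cuual', group 1 = 'cuual'.
Because there's exactly one group, `findall` drops the full match and keeps group 1 from each hit.

['cuual', 'cuual']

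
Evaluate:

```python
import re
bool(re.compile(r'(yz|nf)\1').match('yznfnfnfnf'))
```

With `match`, the pattern is implicitly anchored at the beginning.
Here the pattern fails at index 0, so the call returns None, and `bool(None)` is False.

False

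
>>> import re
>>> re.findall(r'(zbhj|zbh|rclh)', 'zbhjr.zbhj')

Alternation tries branches left to right and keeps the first one that lets the overall match succeed at that position.
Scanning left to right: at [0:4] match 'zbhj', group 1 = 'zbhj'; at [6:10] match 'zbhj', group 1 = 'zbhj'.
One capturing group, so `findall` returns just the captured substring from each match — 2 in all.

['zbhj', 'zbhj']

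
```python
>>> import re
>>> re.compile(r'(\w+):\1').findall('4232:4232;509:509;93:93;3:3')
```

['4232', '509', '93', '3']

`\1` is not a pattern — it's the concrete string captured by group 1, re-applied verbatim.
Walking the string: at [0:9] match '4232:4232', group 1 = '4232'; at [10:17] match '509:509', group 1 = '509'; at [18:23] match '93:93', group 1 = '93'; at [24:27] match '3:3', group 1 = '3'.
One capturing group, so `findall` returns just the captured substring from each match — 4 in all.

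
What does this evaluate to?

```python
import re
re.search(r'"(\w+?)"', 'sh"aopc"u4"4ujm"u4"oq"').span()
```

The match spans [2:8] → '"aopc"'.

(2, 8)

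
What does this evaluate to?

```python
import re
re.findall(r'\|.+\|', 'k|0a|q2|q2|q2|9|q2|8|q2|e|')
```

['|0a|q2|q2|q2|9|q2|8|q2|e|']

Since nothing is captured, `findall` lists the 1 matched substring directly.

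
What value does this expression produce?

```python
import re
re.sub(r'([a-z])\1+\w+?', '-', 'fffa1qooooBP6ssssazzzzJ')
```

The backreference `\1` re-matches whatever the first group consumed, character for character.
`sub` substitutes '-' at each match site.

'-1q-P6--'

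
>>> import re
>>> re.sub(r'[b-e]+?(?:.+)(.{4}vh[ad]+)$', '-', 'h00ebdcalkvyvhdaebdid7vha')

The pattern matches one or more of a character in [b-e] (lazy); then one or more of any character (non-capturing group); then exactly 4 of any character, then the literal 'vh', then one or more of one of [ad] (captured); then anchored at the end.
Matches: at [3:25] → 'ebdcalkvyvhdaebdid7vha'.
Each match is replaced by '-'.

'h00-'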